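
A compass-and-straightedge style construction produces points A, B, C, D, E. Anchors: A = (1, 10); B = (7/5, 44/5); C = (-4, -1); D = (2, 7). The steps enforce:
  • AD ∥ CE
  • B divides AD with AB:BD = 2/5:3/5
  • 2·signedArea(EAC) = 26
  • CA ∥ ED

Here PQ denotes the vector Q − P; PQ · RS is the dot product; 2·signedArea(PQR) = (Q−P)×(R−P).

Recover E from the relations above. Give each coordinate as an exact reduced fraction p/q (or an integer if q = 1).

1. E_x = -3  [CA ∥ ED ∩ AD ∥ CE]
2. E_y = -4  [CA ∥ ED ∩ AD ∥ CE]
   → E = (-3, -4)

E = (-3, -4)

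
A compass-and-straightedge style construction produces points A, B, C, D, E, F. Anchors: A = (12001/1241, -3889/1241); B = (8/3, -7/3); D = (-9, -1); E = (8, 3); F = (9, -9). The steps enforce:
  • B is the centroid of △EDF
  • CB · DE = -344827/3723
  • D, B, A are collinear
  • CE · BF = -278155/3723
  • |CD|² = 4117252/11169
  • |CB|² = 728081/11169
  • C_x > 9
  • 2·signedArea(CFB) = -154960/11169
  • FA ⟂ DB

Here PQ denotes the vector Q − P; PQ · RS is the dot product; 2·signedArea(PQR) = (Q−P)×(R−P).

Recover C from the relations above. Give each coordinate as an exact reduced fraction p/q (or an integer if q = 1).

C = (34339/3723, -26227/3723)

1. C_x = 34339/3723  [CE · BF = -278155/3723 ∩ 2·signedArea(CFB) = -154960/11169]
2. C_y = -26227/3723  [CE · BF = -278155/3723 ∩ 2·signedArea(CFB) = -154960/11169]
   → C = (34339/3723, -26227/3723)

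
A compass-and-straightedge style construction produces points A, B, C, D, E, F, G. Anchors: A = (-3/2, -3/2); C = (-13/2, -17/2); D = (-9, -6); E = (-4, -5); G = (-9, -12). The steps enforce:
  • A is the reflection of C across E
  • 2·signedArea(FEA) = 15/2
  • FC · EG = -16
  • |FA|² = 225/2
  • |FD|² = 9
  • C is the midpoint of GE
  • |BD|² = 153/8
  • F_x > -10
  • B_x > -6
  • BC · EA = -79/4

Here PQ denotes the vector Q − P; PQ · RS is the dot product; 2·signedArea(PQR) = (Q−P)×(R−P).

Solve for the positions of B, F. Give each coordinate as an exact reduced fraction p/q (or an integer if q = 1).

1. B_x = -21/4  [line -5/2·x + -7/2·y + -105/4 = 0 ∩ |BD|² = 153/8]
2. B_y = -15/4  [line -5/2·x + -7/2·y + -105/4 = 0 ∩ |BD|² = 153/8]
   → B = (-21/4, -15/4)
3. F_x = -9  [2·signedArea(FEA) = 15/2 ∩ FC · EG = -16]
4. F_y = -9  [2·signedArea(FEA) = 15/2 ∩ FC · EG = -16]
   → F = (-9, -9)

B = (-21/4, -15/4)
F = (-9, -9)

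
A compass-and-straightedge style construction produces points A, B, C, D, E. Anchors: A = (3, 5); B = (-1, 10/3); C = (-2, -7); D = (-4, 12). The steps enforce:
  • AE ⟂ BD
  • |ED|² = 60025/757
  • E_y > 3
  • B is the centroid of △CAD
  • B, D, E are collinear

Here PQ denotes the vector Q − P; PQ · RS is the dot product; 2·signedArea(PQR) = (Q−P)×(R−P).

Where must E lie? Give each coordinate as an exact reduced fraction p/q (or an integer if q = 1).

1. E_x = -823/757  [B, D, E are collinear ∩ AE ⟂ BD]
2. E_y = 2714/757  [B, D, E are collinear ∩ AE ⟂ BD]
   → E = (-823/757, 2714/757)

E = (-823/757, 2714/757)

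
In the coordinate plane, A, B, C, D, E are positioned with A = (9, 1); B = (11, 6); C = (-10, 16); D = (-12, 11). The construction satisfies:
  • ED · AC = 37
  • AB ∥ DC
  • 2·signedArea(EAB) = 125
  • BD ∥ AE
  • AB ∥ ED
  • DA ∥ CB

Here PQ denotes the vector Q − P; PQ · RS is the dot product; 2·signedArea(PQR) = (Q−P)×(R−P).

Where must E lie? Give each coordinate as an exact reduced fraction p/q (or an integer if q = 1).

E = (-14, 6)

1. E_x = -14  [AB ∥ ED ∩ BD ∥ AE]
2. E_y = 6  [AB ∥ ED ∩ BD ∥ AE]
   → E = (-14, 6)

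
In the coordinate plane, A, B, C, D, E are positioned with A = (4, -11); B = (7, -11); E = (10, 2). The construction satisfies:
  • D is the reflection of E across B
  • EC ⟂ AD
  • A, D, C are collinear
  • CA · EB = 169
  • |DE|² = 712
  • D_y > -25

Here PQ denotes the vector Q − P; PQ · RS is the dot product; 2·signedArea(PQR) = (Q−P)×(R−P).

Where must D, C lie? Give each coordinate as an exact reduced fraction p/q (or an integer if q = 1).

C = (4, 2)
D = (4, -24)

1. D_x = 4  [D is the reflection of E across B]
2. D_y = -24  [D is the reflection of E across B]
   → D = (4, -24)
3. C_x = 4  [A, D, C are collinear ∩ EC ⟂ AD]
4. C_y = 2  [A, D, C are collinear ∩ EC ⟂ AD]
   → C = (4, 2)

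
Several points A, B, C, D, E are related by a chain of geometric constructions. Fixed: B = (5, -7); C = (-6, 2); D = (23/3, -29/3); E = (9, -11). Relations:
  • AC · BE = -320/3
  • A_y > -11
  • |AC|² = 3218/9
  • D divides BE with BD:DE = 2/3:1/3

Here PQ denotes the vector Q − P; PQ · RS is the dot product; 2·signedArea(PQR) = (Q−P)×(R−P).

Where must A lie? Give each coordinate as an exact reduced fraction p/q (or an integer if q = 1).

1. A_x = 25/3  [line -4·x + 4·y + 224/3 = 0 ∩ |AC|² = 3218/9]
2. A_y = -31/3  [line -4·x + 4·y + 224/3 = 0 ∩ |AC|² = 3218/9]
   → A = (25/3, -31/3)

A = (25/3, -31/3)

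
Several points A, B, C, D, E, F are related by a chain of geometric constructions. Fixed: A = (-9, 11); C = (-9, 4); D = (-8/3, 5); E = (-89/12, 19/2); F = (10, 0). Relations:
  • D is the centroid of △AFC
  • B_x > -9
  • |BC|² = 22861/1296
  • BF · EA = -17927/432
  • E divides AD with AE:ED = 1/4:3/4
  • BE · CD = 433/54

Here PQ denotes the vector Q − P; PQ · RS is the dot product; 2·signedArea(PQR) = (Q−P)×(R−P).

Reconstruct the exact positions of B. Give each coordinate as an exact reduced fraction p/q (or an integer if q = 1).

1. B_x = -305/36  [BF · EA = -17927/432 ∩ BE · CD = 433/54]
2. B_y = 49/6  [BF · EA = -17927/432 ∩ BE · CD = 433/54]
   → B = (-305/36, 49/6)

B = (-305/36, 49/6)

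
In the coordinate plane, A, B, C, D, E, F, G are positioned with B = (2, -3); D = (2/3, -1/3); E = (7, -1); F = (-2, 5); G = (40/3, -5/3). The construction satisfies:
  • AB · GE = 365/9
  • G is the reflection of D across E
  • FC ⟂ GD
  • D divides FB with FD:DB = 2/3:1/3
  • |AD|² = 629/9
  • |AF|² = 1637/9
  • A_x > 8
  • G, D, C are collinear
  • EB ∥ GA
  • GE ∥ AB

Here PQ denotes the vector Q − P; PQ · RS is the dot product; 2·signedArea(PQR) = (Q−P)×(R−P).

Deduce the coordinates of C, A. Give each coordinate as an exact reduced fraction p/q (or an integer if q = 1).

A = (25/3, -11/3)
C = (-922/365, 1/365)

1. C_x = -922/365  [G, D, C are collinear ∩ FC ⟂ GD]
2. C_y = 1/365  [G, D, C are collinear ∩ FC ⟂ GD]
   → C = (-922/365, 1/365)
3. A_x = 25/3  [GE ∥ AB ∩ EB ∥ GA]
4. A_y = -11/3  [GE ∥ AB ∩ EB ∥ GA]
   → A = (25/3, -11/3)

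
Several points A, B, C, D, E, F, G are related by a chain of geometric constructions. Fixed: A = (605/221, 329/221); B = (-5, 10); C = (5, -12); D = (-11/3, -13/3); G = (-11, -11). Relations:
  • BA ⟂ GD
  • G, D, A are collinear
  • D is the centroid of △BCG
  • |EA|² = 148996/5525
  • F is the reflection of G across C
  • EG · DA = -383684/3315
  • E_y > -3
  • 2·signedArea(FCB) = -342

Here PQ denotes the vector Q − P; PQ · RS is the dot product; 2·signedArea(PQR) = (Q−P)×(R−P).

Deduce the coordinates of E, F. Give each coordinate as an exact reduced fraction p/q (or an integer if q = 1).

E = (-1221/1105, -443/221)
F = (21, -13)

1. E_x = -1221/1105  [line -4246/663·x + -3860/663·y + -62146/3315 = 0 ∩ |EA|² = 148996/5525]
2. E_y = -443/221  [line -4246/663·x + -3860/663·y + -62146/3315 = 0 ∩ |EA|² = 148996/5525]
   → E = (-1221/1105, -443/221)
3. F_x = 21  [F is the reflection of G across C]
4. F_y = -13  [F is the reflection of G across C]
   → F = (21, -13)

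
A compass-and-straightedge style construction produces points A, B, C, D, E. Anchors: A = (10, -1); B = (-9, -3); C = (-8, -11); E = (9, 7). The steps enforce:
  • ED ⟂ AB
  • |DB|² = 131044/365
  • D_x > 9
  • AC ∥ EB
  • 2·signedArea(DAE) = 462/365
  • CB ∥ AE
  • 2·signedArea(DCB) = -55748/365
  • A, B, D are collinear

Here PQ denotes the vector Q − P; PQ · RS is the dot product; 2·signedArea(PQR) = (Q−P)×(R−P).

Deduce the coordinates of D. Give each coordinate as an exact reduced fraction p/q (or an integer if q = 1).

D = (3593/365, -371/365)

1. D_x = 3593/365  [A, B, D are collinear ∩ ED ⟂ AB]
2. D_y = -371/365  [A, B, D are collinear ∩ ED ⟂ AB]
   → D = (3593/365, -371/365)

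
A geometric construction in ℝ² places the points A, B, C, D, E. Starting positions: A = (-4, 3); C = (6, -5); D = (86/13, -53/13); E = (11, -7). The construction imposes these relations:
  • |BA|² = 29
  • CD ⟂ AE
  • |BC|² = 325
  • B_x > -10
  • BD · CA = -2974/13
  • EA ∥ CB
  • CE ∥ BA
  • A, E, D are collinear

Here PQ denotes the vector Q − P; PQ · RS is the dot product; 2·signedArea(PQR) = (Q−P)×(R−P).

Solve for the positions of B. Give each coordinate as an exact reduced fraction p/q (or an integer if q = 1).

1. B_x = -9  [CE ∥ BA ∩ EA ∥ CB]
2. B_y = 5  [CE ∥ BA ∩ EA ∥ CB]
   → B = (-9, 5)

B = (-9, 5)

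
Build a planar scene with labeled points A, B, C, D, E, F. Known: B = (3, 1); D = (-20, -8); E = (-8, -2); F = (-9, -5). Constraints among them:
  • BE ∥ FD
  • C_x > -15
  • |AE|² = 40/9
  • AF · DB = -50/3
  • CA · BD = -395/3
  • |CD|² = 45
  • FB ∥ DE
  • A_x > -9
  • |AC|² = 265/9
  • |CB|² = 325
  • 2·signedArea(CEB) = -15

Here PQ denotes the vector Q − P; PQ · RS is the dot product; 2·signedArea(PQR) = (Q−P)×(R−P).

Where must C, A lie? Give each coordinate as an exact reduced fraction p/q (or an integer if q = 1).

A = (-26/3, -4)
C = (-14, -5)

1. C_x = -14  [line -3·x + 11·y + 13 = 0 ∩ |CD|² = 45]
2. C_y = -5  [line -3·x + 11·y + 13 = 0 ∩ |CD|² = 45]
   → C = (-14, -5)
3. A_x = -26/3  [line -23·x + -9·y + -706/3 = 0 ∩ |AC|² = 265/9]
4. A_y = -4  [line -23·x + -9·y + -706/3 = 0 ∩ |AC|² = 265/9]
   → A = (-26/3, -4)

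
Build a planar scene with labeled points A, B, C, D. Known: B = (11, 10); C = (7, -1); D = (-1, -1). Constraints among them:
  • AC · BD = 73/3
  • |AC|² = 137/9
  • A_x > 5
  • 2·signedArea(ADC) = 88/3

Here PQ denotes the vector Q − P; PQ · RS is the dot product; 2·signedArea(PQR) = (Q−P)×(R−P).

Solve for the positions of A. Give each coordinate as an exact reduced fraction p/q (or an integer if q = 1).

1. A_x = 17/3  [AC · BD = 73/3 ∩ 2·signedArea(ADC) = 88/3]
2. A_y = 8/3  [AC · BD = 73/3 ∩ 2·signedArea(ADC) = 88/3]
   → A = (17/3, 8/3)

A = (17/3, 8/3)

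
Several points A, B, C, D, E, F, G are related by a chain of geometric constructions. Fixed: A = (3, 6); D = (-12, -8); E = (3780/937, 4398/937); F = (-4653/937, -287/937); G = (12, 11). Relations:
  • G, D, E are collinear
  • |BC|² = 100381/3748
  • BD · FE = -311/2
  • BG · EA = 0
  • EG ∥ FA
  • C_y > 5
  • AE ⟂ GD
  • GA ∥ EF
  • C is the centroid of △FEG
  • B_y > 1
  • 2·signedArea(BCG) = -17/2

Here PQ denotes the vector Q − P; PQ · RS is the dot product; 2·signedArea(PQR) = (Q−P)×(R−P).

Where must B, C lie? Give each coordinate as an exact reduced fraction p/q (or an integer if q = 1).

B = (0, 3/2)
C = (3457/937, 4806/937)

1. B_x = 0  [BG · EA = 0 ∩ BD · FE = -311/2]
2. B_y = 3/2  [BG · EA = 0 ∩ BD · FE = -311/2]
   → B = (0, 3/2)
3. C_x = 3457/937  [C is the centroid of △FEG]
4. C_y = 4806/937  [C is the centroid of △FEG]
   → C = (3457/937, 4806/937)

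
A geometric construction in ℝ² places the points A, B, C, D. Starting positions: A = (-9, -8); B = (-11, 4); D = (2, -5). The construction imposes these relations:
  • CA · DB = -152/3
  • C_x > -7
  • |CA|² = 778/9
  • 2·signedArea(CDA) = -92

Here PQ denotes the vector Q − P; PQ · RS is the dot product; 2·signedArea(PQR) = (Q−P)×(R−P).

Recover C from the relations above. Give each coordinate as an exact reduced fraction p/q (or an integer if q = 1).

1. C_x = -20/3  [CA · DB = -152/3 ∩ 2·signedArea(CDA) = -92]
2. C_y = 1  [CA · DB = -152/3 ∩ 2·signedArea(CDA) = -92]
   → C = (-20/3, 1)

C = (-20/3, 1)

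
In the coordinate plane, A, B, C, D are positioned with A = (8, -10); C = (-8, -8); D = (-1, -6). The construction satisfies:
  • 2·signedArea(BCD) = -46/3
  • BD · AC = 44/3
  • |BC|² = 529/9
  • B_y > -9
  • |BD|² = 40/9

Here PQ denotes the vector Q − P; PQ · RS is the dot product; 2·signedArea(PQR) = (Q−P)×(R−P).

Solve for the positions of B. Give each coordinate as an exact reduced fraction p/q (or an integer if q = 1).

B = (-1/3, -8)

1. B_x = -1/3  [BD · AC = 44/3 ∩ 2·signedArea(BCD) = -46/3]
2. B_y = -8  [BD · AC = 44/3 ∩ 2·signedArea(BCD) = -46/3]
   → B = (-1/3, -8)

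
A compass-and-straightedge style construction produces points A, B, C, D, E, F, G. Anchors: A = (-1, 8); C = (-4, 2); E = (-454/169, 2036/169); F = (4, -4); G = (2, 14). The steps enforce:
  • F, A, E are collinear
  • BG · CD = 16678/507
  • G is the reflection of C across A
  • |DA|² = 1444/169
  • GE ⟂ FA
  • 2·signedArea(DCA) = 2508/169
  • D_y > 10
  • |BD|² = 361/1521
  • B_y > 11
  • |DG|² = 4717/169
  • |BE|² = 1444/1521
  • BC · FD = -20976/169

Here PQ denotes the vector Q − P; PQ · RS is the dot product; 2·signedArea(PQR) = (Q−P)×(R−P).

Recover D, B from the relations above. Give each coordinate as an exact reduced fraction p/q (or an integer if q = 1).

B = (-1172/507, 1884/169)
D = (-359/169, 1808/169)

1. D_x = -359/169  [line -6·x + 3·y + -7578/169 = 0 ∩ |DA|² = 1444/169]
2. D_y = 1808/169  [line -6·x + 3·y + -7578/169 = 0 ∩ |DA|² = 1444/169]
   → D = (-359/169, 1808/169)
3. B_x = -1172/507  [BG · CD = 16678/507 ∩ BC · FD = -20976/169]
4. B_y = 1884/169  [BG · CD = 16678/507 ∩ BC · FD = -20976/169]
   → B = (-1172/507, 1884/169)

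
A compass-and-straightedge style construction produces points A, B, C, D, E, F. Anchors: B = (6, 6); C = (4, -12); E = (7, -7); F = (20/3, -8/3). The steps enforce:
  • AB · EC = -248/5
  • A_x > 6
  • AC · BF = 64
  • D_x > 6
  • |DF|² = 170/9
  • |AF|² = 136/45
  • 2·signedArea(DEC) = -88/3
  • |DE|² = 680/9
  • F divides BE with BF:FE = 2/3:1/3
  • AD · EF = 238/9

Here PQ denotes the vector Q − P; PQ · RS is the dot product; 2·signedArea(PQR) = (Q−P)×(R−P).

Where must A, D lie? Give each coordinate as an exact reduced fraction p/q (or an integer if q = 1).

1. A_x = 34/5  [AC · BF = 64 ∩ AB · EC = -248/5]
2. A_y = -22/5  [AC · BF = 64 ∩ AB · EC = -248/5]
   → A = (34/5, -22/5)
3. D_x = 19/3  [2·signedArea(DEC) = -88/3 ∩ AD · EF = 238/9]
4. D_y = 5/3  [2·signedArea(DEC) = -88/3 ∩ AD · EF = 238/9]
   → D = (19/3, 5/3)

A = (34/5, -22/5)
D = (19/3, 5/3)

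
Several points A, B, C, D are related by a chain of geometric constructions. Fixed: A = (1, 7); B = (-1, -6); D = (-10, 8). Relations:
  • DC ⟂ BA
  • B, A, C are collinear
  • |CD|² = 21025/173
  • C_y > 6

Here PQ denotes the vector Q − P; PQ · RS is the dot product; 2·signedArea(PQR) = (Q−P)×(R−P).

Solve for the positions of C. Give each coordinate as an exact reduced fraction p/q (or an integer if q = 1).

C = (155/173, 1094/173)

1. C_x = 155/173  [B, A, C are collinear ∩ DC ⟂ BA]
2. C_y = 1094/173  [B, A, C are collinear ∩ DC ⟂ BA]
   → C = (155/173, 1094/173)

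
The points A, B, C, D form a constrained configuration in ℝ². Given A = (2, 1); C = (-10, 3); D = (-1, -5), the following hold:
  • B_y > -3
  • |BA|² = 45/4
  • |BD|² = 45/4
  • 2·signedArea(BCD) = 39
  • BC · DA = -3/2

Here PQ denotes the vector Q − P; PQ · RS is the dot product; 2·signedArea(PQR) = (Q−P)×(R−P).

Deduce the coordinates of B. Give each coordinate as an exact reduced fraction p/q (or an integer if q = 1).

1. B_x = 1/2  [BC · DA = -3/2 ∩ 2·signedArea(BCD) = 39]
2. B_y = -2  [BC · DA = -3/2 ∩ 2·signedArea(BCD) = 39]
   → B = (1/2, -2)

B = (1/2, -2)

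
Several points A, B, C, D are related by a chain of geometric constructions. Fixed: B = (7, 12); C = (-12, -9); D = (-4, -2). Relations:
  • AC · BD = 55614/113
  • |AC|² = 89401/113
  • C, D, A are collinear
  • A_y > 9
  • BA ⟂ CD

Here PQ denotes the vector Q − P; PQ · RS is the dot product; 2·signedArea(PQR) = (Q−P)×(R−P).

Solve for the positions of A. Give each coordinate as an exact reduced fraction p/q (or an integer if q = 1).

1. A_x = 1036/113  [C, D, A are collinear ∩ BA ⟂ CD]
2. A_y = 1076/113  [C, D, A are collinear ∩ BA ⟂ CD]
   → A = (1036/113, 1076/113)

A = (1036/113, 1076/113)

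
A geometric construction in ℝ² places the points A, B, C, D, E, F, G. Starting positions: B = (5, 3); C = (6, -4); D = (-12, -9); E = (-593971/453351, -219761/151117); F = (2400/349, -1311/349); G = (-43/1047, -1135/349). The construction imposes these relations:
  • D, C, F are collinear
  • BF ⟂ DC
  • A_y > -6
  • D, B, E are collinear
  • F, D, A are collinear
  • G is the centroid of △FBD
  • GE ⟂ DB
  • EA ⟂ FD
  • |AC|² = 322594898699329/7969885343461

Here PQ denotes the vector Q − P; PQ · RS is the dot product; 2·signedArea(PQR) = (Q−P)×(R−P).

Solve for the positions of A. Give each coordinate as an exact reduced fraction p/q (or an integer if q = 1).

1. A_x = -6857688/52739833  [F, D, A are collinear ∩ EA ⟂ FD]
2. A_y = -300763967/52739833  [F, D, A are collinear ∩ EA ⟂ FD]
   → A = (-6857688/52739833, -300763967/52739833)

A = (-6857688/52739833, -300763967/52739833)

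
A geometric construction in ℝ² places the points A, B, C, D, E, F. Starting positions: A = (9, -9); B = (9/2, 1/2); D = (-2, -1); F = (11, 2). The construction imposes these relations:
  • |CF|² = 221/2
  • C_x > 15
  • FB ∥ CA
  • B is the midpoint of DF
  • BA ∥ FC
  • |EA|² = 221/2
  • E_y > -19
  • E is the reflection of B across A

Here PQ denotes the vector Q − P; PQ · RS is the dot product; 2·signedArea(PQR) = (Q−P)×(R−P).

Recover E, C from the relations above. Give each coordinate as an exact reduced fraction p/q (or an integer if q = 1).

C = (31/2, -15/2)
E = (27/2, -37/2)

1. E_x = 27/2  [E is the reflection of B across A]
2. E_y = -37/2  [E is the reflection of B across A]
   → E = (27/2, -37/2)
3. C_x = 31/2  [FB ∥ CA ∩ BA ∥ FC]
4. C_y = -15/2  [FB ∥ CA ∩ BA ∥ FC]
   → C = (31/2, -15/2)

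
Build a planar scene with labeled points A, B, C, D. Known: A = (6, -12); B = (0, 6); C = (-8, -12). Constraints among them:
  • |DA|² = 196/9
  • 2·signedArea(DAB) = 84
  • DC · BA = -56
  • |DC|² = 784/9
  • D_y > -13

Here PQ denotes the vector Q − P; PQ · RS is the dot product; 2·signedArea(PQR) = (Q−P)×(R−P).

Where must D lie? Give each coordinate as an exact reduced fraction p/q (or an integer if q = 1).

1. D_x = 4/3  [2·signedArea(DAB) = 84 ∩ DC · BA = -56]
2. D_y = -12  [2·signedArea(DAB) = 84 ∩ DC · BA = -56]
   → D = (4/3, -12)

D = (4/3, -12)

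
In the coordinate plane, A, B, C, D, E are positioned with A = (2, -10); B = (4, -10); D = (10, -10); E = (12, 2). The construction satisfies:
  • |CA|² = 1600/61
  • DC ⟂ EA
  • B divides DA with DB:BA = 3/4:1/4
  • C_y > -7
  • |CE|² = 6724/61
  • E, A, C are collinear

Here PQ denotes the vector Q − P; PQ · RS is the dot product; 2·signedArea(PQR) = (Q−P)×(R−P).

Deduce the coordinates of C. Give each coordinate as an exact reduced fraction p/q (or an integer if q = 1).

1. C_x = 322/61  [E, A, C are collinear ∩ DC ⟂ EA]
2. C_y = -370/61  [E, A, C are collinear ∩ DC ⟂ EA]
   → C = (322/61, -370/61)

C = (322/61, -370/61)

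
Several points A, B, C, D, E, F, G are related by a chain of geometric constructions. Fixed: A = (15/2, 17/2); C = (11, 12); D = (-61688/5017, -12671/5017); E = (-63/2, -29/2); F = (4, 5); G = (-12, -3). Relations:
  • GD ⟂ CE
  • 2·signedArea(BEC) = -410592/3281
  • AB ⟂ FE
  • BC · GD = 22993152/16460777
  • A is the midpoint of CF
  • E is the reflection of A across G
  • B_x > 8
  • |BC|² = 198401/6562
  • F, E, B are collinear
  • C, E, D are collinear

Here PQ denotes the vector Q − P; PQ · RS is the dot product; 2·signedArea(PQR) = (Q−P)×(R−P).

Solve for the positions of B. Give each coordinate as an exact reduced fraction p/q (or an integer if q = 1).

B = (53583/6562, 47825/6562)

1. B_x = 53583/6562  [F, E, B are collinear ∩ AB ⟂ FE]
2. B_y = 47825/6562  [F, E, B are collinear ∩ AB ⟂ FE]
   → B = (53583/6562, 47825/6562)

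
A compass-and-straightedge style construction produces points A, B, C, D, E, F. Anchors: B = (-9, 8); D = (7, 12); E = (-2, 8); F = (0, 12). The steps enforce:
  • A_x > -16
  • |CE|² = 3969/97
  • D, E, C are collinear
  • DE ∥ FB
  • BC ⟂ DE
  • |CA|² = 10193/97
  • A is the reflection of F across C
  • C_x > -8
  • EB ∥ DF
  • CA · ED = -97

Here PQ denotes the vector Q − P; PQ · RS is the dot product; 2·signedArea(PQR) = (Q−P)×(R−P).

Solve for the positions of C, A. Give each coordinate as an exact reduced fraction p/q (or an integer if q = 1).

A = (-1522/97, -116/97)
C = (-761/97, 524/97)

1. C_x = -761/97  [D, E, C are collinear ∩ BC ⟂ DE]
2. C_y = 524/97  [D, E, C are collinear ∩ BC ⟂ DE]
   → C = (-761/97, 524/97)
3. A_x = -1522/97  [A is the reflection of F across C]
4. A_y = -116/97  [A is the reflection of F across C]
   → A = (-1522/97, -116/97)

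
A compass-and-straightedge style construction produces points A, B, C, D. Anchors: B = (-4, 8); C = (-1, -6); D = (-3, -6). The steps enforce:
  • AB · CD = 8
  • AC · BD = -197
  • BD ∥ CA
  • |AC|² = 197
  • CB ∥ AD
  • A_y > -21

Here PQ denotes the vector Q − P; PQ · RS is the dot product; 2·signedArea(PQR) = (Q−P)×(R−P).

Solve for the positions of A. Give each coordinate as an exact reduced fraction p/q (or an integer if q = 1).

1. A_x = 0  [CB ∥ AD ∩ BD ∥ CA]
2. A_y = -20  [CB ∥ AD ∩ BD ∥ CA]
   → A = (0, -20)

A = (0, -20)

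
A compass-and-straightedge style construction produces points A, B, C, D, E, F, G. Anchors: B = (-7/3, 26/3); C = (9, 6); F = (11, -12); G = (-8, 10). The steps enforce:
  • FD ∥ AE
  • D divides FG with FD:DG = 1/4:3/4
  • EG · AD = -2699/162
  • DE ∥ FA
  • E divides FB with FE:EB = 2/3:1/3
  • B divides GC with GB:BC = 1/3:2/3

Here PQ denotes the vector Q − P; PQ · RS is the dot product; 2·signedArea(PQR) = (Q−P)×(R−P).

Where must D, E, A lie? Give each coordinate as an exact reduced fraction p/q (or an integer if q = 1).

A = (247/36, -67/18)
D = (25/4, -13/2)
E = (19/9, 16/9)

1. D_x = 25/4  [D divides FG with FD:DG = 1/4:3/4]
2. D_y = -13/2  [D divides FG with FD:DG = 1/4:3/4]
   → D = (25/4, -13/2)
3. E_x = 19/9  [E divides FB with FE:EB = 2/3:1/3]
4. E_y = 16/9  [E divides FB with FE:EB = 2/3:1/3]
   → E = (19/9, 16/9)
5. A_x = 247/36  [FD ∥ AE ∩ DE ∥ FA]
6. A_y = -67/18  [FD ∥ AE ∩ DE ∥ FA]
   → A = (247/36, -67/18)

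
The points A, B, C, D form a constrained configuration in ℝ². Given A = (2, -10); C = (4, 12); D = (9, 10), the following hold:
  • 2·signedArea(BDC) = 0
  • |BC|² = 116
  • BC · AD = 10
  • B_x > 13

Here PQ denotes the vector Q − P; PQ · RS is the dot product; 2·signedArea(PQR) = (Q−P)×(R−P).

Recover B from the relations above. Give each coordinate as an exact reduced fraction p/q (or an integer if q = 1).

1. B_x = 14  [2·signedArea(BDC) = 0 ∩ BC · AD = 10]
2. B_y = 8  [2·signedArea(BDC) = 0 ∩ BC · AD = 10]
   → B = (14, 8)

B = (14, 8)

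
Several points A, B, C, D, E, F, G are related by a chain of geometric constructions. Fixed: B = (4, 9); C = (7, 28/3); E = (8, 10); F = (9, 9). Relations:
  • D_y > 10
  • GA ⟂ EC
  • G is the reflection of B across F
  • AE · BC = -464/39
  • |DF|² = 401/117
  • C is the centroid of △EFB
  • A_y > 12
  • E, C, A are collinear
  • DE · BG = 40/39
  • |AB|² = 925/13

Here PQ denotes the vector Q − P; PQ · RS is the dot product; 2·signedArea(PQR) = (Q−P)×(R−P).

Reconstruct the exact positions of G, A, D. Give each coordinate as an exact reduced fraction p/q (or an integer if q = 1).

1. G_x = 14  [G is the reflection of B across F]
2. G_y = 9  [G is the reflection of B across F]
   → G = (14, 9)
3. A_x = 152/13  [E, C, A are collinear ∩ GA ⟂ EC]
4. A_y = 162/13  [E, C, A are collinear ∩ GA ⟂ EC]
   → A = (152/13, 162/13)
5. D_x = 308/39  [DE · BG = 40/39]
6. D_y = 409/39  [|DF|² = 401/117]
   → D = (308/39, 409/39)

A = (152/13, 162/13)
D = (308/39, 409/39)
G = (14, 9)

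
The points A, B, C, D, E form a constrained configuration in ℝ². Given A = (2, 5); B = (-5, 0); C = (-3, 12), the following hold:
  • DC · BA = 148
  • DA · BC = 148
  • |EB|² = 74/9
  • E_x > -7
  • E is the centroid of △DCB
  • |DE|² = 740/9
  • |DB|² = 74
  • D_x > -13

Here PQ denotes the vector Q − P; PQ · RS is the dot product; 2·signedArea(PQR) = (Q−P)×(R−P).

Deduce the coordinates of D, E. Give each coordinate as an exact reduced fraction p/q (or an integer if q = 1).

1. D_x = -12  [DC · BA = 148 ∩ DA · BC = 148]
2. D_y = -5  [DC · BA = 148 ∩ DA · BC = 148]
   → D = (-12, -5)
3. E_x = -20/3  [E is the centroid of △DCB]
4. E_y = 7/3  [E is the centroid of △DCB]
   → E = (-20/3, 7/3)

D = (-12, -5)
E = (-20/3, 7/3)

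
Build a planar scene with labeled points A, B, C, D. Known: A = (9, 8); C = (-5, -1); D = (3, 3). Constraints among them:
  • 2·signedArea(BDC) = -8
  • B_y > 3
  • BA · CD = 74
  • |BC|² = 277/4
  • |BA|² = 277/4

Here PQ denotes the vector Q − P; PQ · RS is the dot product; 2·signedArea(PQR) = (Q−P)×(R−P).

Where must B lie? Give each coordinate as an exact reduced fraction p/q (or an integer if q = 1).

1. B_x = 2  [BA · CD = 74 ∩ 2·signedArea(BDC) = -8]
2. B_y = 7/2  [BA · CD = 74 ∩ 2·signedArea(BDC) = -8]
   → B = (2, 7/2)

B = (2, 7/2)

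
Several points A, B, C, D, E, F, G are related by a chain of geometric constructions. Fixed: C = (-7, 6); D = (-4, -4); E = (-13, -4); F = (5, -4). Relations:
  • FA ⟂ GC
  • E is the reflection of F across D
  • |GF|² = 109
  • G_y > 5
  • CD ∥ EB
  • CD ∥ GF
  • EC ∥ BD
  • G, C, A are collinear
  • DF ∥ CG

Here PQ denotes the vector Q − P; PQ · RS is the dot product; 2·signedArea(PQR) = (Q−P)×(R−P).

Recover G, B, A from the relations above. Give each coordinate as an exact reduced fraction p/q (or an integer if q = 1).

A = (5, 6)
B = (-10, -14)
G = (2, 6)

1. G_x = 2  [CD ∥ GF ∩ DF ∥ CG]
2. G_y = 6  [CD ∥ GF ∩ DF ∥ CG]
   → G = (2, 6)
3. B_x = -10  [EC ∥ BD ∩ CD ∥ EB]
4. B_y = -14  [EC ∥ BD ∩ CD ∥ EB]
   → B = (-10, -14)
5. A_x = 5  [G, C, A are collinear ∩ FA ⟂ GC]
6. A_y = 6  [G, C, A are collinear ∩ FA ⟂ GC]
   → A = (5, 6)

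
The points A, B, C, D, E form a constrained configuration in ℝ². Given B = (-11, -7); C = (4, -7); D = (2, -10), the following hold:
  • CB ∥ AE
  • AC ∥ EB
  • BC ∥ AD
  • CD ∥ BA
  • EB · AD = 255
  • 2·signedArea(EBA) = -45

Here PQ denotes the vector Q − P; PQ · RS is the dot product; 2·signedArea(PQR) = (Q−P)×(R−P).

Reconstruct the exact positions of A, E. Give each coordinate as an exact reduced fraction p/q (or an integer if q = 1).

1. A_x = -13  [BC ∥ AD ∩ CD ∥ BA]
2. A_y = -10  [BC ∥ AD ∩ CD ∥ BA]
   → A = (-13, -10)
3. E_x = -28  [AC ∥ EB ∩ CB ∥ AE]
4. E_y = -10  [AC ∥ EB ∩ CB ∥ AE]
   → E = (-28, -10)

A = (-13, -10)
E = (-28, -10)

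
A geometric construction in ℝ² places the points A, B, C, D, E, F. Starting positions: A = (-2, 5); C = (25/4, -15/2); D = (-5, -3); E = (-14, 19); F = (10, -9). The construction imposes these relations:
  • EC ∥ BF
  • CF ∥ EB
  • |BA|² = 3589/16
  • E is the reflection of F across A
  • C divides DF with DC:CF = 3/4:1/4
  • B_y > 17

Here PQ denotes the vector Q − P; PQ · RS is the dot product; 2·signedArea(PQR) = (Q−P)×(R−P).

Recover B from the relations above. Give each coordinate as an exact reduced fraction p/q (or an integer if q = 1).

B = (-41/4, 35/2)

1. B_x = -41/4  [EC ∥ BF ∩ CF ∥ EB]
2. B_y = 35/2  [EC ∥ BF ∩ CF ∥ EB]
   → B = (-41/4, 35/2)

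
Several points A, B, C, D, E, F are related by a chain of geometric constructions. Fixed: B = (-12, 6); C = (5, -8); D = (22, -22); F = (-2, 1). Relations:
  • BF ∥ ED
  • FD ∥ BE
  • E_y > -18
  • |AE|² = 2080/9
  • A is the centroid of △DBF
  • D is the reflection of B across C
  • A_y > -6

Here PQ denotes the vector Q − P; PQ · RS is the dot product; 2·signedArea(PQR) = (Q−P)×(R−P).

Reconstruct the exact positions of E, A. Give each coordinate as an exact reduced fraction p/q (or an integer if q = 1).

A = (8/3, -5)
E = (12, -17)

1. E_x = 12  [BF ∥ ED ∩ FD ∥ BE]
2. E_y = -17  [BF ∥ ED ∩ FD ∥ BE]
   → E = (12, -17)
3. A_x = 8/3  [A is the centroid of △DBF]
4. A_y = -5  [A is the centroid of △DBF]
   → A = (8/3, -5)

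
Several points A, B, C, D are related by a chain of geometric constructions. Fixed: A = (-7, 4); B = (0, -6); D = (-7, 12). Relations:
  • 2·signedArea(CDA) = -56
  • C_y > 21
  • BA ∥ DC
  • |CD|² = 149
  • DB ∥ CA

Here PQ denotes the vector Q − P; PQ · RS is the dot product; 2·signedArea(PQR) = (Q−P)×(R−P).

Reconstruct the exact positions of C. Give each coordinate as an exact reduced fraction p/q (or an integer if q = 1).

1. C_x = -14  [DB ∥ CA ∩ BA ∥ DC]
2. C_y = 22  [DB ∥ CA ∩ BA ∥ DC]
   → C = (-14, 22)

C = (-14, 22)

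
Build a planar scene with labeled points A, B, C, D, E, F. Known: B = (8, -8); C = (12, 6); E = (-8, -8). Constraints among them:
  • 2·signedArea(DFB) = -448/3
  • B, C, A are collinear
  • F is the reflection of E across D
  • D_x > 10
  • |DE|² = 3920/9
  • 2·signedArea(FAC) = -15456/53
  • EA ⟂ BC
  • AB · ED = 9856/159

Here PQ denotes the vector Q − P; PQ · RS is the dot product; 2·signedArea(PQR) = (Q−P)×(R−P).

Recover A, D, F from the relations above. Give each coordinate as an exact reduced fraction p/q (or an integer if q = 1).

1. A_x = 360/53  [B, C, A are collinear ∩ EA ⟂ BC]
2. A_y = -648/53  [B, C, A are collinear ∩ EA ⟂ BC]
   → A = (360/53, -648/53)
3. D_x = 32/3  [line 64/53·x + 224/53·y + -2944/159 = 0 ∩ |DE|² = 3920/9]
4. D_y = 4/3  [line 64/53·x + 224/53·y + -2944/159 = 0 ∩ |DE|² = 3920/9]
   → D = (32/3, 4/3)
5. F_x = 88/3  [2·signedArea(DFB) = -448/3 ∩ F is the reflection of E across D]
6. F_y = 32/3  [2·signedArea(DFB) = -448/3 ∩ F is the reflection of E across D]
   → F = (88/3, 32/3)

A = (360/53, -648/53)
D = (32/3, 4/3)
F = (88/3, 32/3)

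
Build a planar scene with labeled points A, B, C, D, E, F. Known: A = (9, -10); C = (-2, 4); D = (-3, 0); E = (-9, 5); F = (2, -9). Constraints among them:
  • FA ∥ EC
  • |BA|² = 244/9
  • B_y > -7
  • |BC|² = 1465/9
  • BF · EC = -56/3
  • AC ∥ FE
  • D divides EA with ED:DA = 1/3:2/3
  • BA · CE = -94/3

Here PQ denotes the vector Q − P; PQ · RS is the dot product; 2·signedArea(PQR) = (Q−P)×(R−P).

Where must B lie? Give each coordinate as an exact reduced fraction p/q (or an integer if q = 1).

B = (5, -20/3)

1. B_x = 5  [line 7·x + -1·y + -125/3 = 0 ∩ |BA|² = 244/9]
2. B_y = -20/3  [line 7·x + -1·y + -125/3 = 0 ∩ |BA|² = 244/9]
   → B = (5, -20/3)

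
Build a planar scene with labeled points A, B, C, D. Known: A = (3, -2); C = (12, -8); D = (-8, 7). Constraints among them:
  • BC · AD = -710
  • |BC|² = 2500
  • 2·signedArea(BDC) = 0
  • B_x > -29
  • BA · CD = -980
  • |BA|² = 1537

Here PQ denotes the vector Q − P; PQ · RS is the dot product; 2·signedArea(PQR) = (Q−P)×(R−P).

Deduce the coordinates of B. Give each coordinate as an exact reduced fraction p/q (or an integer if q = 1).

1. B_x = -28  [2·signedArea(BDC) = 0 ∩ BA · CD = -980]
2. B_y = 22  [2·signedArea(BDC) = 0 ∩ BA · CD = -980]
   → B = (-28, 22)

B = (-28, 22)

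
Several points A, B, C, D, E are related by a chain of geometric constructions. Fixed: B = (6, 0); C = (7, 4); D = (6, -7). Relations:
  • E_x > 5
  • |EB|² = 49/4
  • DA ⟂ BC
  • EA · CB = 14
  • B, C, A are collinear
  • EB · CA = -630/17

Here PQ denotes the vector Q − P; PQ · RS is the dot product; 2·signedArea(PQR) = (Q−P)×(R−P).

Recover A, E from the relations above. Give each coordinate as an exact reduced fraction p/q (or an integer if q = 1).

A = (74/17, -112/17)
E = (6, -7/2)

1. A_x = 74/17  [B, C, A are collinear ∩ DA ⟂ BC]
2. A_y = -112/17  [B, C, A are collinear ∩ DA ⟂ BC]
   → A = (74/17, -112/17)
3. E_x = 6  [line 1·x + 4·y + 8 = 0 ∩ |EB|² = 49/4]
4. E_y = -7/2  [line 1·x + 4·y + 8 = 0 ∩ |EB|² = 49/4]
   → E = (6, -7/2)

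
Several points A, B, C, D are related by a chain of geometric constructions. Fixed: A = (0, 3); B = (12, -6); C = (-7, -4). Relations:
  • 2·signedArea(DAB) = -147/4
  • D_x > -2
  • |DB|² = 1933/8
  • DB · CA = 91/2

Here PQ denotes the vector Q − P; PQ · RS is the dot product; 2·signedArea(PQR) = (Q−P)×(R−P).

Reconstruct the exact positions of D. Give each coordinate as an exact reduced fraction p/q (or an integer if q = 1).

D = (-7/4, 5/4)

1. D_x = -7/4  [DB · CA = 91/2 ∩ 2·signedArea(DAB) = -147/4]
2. D_y = 5/4  [DB · CA = 91/2 ∩ 2·signedArea(DAB) = -147/4]
   → D = (-7/4, 5/4)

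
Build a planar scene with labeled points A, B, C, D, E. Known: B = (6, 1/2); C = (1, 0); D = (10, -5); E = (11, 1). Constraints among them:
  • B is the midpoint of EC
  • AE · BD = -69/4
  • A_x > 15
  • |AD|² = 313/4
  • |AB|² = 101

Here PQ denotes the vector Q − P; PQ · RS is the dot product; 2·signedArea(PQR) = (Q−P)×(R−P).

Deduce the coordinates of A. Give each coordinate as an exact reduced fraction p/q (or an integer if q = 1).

1. A_x = 16  [line -4·x + 11/2·y + 223/4 = 0 ∩ |AD|² = 313/4]
2. A_y = 3/2  [line -4·x + 11/2·y + 223/4 = 0 ∩ |AD|² = 313/4]
   → A = (16, 3/2)

A = (16, 3/2)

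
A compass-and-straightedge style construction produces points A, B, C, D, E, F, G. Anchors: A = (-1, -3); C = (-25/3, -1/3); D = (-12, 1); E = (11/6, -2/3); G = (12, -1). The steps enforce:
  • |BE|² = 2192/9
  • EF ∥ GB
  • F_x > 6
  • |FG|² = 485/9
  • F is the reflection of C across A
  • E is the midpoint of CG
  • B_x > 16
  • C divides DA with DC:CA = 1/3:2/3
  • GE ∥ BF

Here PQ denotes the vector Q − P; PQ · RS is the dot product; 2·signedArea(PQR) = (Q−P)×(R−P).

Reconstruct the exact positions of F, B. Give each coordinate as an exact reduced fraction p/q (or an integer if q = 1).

B = (33/2, -6)
F = (19/3, -17/3)

1. F_x = 19/3  [F is the reflection of C across A]
2. F_y = -17/3  [F is the reflection of C across A]
   → F = (19/3, -17/3)
3. B_x = 33/2  [GE ∥ BF ∩ EF ∥ GB]
4. B_y = -6  [GE ∥ BF ∩ EF ∥ GB]
   → B = (33/2, -6)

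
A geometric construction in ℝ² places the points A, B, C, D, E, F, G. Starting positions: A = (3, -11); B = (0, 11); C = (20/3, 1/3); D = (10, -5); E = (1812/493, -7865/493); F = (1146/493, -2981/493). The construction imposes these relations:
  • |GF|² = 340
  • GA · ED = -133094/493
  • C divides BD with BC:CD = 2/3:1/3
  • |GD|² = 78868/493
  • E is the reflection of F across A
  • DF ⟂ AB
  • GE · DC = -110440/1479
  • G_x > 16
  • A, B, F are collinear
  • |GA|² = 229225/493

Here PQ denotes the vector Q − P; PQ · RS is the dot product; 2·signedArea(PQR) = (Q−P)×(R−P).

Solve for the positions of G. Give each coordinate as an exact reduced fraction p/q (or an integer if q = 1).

G = (8048/493, 2935/493)

1. G_x = 8048/493  [GE · DC = -110440/1479 ∩ GA · ED = -133094/493]
2. G_y = 2935/493  [GE · DC = -110440/1479 ∩ GA · ED = -133094/493]
   → G = (8048/493, 2935/493)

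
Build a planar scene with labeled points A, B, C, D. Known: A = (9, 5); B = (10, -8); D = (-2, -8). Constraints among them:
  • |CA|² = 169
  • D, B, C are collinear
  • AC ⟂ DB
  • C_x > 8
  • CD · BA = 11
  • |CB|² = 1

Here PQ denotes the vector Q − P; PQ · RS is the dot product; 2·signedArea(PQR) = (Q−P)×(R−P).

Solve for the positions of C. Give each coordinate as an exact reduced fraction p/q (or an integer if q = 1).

C = (9, -8)

1. C_x = 9  [D, B, C are collinear ∩ AC ⟂ DB]
2. C_y = -8  [D, B, C are collinear ∩ AC ⟂ DB]
   → C = (9, -8)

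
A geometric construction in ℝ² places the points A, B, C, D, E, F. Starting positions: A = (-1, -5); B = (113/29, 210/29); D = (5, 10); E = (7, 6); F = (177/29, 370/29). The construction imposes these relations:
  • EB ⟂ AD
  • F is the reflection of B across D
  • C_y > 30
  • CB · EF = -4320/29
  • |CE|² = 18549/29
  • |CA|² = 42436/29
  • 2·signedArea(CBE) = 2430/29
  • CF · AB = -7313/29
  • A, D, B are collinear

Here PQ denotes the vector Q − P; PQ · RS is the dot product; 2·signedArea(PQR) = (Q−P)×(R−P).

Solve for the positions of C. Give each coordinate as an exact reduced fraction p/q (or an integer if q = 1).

C = (383/29, 885/29)

1. C_x = 383/29  [CF · AB = -7313/29 ∩ CB · EF = -4320/29]
2. C_y = 885/29  [CF · AB = -7313/29 ∩ CB · EF = -4320/29]
   → C = (383/29, 885/29)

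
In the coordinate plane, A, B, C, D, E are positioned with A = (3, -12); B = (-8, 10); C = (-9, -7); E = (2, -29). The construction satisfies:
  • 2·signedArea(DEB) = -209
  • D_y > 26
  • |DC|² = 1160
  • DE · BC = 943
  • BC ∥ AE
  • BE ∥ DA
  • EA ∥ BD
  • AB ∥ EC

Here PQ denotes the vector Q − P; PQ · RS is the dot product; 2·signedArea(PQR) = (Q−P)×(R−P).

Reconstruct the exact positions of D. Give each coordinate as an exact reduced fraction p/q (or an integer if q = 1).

D = (-7, 27)

1. D_x = -7  [BE ∥ DA ∩ EA ∥ BD]
2. D_y = 27  [BE ∥ DA ∩ EA ∥ BD]
   → D = (-7, 27)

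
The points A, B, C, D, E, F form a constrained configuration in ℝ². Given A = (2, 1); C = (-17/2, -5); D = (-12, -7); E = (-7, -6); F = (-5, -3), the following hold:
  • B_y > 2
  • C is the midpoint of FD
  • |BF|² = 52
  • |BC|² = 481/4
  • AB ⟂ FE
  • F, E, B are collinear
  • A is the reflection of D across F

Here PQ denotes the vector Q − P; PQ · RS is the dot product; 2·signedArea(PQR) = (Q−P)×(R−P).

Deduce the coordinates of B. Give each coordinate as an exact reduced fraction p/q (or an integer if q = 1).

1. B_x = -1  [F, E, B are collinear ∩ AB ⟂ FE]
2. B_y = 3  [F, E, B are collinear ∩ AB ⟂ FE]
   → B = (-1, 3)

B = (-1, 3)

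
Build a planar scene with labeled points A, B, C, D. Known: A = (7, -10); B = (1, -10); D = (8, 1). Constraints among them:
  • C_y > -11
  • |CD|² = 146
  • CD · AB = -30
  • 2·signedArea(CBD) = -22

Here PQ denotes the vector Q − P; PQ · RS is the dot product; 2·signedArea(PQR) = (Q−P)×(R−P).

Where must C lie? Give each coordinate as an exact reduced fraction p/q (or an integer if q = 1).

1. C_x = 3  [2·signedArea(CBD) = -22 ∩ CD · AB = -30]
2. C_y = -10  [2·signedArea(CBD) = -22 ∩ CD · AB = -30]
   → C = (3, -10)

C = (3, -10)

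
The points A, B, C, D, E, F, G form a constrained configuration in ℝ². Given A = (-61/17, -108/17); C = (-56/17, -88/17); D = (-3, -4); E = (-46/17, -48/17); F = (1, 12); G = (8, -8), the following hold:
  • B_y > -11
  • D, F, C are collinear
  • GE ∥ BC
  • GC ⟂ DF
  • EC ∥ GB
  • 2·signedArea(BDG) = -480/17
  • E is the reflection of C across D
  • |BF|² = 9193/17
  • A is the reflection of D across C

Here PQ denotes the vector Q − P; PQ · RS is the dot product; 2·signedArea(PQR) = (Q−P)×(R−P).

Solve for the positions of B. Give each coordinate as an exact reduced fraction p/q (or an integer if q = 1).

1. B_x = 126/17  [GE ∥ BC ∩ EC ∥ GB]
2. B_y = -176/17  [GE ∥ BC ∩ EC ∥ GB]
   → B = (126/17, -176/17)

B = (126/17, -176/17)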